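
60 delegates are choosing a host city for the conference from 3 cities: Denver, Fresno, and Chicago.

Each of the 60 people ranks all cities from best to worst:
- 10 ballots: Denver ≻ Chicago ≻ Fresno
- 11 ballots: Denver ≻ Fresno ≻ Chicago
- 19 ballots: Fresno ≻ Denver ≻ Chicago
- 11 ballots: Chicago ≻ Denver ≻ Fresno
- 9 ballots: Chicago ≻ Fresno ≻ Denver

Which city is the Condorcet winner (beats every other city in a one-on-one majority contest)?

Denver vs Fresno: 32–28
Denver vs Chicago: 40–20
Denver beats every other city.

Denver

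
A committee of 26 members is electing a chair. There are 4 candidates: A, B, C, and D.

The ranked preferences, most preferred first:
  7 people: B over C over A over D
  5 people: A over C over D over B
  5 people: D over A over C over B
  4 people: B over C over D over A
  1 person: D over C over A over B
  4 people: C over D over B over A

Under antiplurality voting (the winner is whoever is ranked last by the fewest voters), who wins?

C

Last-place votes: A 8, B 11, C 0, D 7.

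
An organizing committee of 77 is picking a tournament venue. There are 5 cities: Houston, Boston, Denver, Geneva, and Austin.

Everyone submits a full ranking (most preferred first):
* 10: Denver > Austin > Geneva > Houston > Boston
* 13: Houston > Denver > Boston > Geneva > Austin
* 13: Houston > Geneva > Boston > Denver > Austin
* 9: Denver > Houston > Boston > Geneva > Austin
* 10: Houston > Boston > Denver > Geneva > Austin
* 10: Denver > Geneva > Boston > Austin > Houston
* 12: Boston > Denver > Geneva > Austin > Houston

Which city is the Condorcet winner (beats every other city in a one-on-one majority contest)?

Denver vs Houston: 41–36
Denver vs Boston: 42–35
Denver vs Geneva: 64–13
Denver vs Austin: 77–0
Denver beats every other city.

Denver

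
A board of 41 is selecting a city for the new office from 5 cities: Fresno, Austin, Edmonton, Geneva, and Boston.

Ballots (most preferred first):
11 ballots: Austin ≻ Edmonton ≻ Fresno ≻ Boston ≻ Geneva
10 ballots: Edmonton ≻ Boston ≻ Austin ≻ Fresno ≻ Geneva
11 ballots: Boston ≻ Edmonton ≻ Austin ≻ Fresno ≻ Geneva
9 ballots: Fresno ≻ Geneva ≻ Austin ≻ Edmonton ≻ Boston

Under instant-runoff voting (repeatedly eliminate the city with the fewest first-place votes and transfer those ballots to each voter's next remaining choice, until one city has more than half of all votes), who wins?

Round 1: Fresno 9, Austin 11, Edmonton 10, Geneva 0, Boston 11. Geneva eliminated.
Round 2: Fresno 9, Austin 11, Edmonton 10, Boston 11. Fresno eliminated.
Round 3: Austin 20, Edmonton 10, Boston 11. Edmonton eliminated.
Round 4: Austin 20, Boston 21. Boston has a majority (≥21).

Boston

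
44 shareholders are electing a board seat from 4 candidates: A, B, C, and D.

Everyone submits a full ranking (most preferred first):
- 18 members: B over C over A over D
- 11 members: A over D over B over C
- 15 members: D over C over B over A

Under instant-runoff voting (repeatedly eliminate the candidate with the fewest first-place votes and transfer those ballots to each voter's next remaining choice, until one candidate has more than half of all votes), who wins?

Round 1: A 11, B 18, C 0, D 15. C eliminated.
Round 2: A 11, B 18, D 15. A eliminated.
Round 3: B 18, D 26. D has a majority (≥23).

D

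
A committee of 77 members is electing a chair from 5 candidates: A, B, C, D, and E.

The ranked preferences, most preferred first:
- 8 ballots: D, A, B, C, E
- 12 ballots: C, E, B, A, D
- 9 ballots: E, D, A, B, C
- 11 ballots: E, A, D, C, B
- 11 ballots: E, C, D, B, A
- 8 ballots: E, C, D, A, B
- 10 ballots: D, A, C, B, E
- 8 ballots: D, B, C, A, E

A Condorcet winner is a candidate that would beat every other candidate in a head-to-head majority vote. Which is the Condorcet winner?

E vs A: 51–26
E vs B: 51–26
E vs C: 39–38
E vs D: 51–26
E beats every other candidate.

E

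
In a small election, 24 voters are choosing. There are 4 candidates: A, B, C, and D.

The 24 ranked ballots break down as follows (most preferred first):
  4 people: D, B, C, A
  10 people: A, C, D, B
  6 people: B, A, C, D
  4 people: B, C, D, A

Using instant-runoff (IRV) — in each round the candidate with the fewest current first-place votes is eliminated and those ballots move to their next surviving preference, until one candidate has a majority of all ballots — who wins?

B

Round 1: A 10, B 10, C 0, D 4. C eliminated.
Round 2: A 10, B 10, D 4. D eliminated.
Round 3: A 10, B 14. B has a majority (≥13).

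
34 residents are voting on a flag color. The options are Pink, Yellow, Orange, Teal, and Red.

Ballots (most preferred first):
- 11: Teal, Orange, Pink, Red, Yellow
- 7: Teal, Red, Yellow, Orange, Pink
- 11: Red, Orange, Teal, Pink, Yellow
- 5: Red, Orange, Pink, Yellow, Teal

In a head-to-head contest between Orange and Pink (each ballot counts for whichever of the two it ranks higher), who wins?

Orange is ranked above Pink on 34 ballots; Pink above Orange on 0.

Orange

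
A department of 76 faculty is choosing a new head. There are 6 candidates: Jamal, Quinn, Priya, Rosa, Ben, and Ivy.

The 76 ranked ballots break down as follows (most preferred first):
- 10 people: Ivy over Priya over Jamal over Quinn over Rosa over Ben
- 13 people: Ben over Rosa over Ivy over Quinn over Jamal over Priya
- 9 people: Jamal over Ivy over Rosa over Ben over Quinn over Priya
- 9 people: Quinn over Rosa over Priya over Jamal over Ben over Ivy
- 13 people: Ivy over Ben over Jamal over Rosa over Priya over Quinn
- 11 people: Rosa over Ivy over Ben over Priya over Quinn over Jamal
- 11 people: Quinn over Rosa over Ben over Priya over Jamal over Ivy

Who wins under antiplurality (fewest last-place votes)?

Last-place votes: Jamal 11, Quinn 13, Priya 22, Rosa 0, Ben 10, Ivy 20.

Rosa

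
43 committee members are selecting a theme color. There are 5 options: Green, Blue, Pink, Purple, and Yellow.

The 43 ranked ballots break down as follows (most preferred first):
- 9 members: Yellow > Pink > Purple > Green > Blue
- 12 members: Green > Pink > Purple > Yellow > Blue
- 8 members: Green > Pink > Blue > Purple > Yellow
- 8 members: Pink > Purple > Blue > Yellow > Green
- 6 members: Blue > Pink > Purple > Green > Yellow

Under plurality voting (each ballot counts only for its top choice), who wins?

First-place votes: Green 20, Blue 6, Pink 8, Purple 0, Yellow 9.

Green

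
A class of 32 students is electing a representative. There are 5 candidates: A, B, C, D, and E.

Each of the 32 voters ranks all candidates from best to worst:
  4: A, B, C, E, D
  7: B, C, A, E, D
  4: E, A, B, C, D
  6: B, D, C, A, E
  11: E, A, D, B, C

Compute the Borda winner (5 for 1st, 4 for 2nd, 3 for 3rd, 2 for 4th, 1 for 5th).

B

A: 4×5 + 7×3 + 4×4 + 6×2 + 11×4 = 113
B: 4×4 + 7×5 + 4×3 + 6×5 + 11×2 = 115
C: 4×3 + 7×4 + 4×2 + 6×3 + 11×1 = 77
D: 4×1 + 7×1 + 4×1 + 6×4 + 11×3 = 72
E: 4×2 + 7×2 + 4×5 + 6×1 + 11×5 = 103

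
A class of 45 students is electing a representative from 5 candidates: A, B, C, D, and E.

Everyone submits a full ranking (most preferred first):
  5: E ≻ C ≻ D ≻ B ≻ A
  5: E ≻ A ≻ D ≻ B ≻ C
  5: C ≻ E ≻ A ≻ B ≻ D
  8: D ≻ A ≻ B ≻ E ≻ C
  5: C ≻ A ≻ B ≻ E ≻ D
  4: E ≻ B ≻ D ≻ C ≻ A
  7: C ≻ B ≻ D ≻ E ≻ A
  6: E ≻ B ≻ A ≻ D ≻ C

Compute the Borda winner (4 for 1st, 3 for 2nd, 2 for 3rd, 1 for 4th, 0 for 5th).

A: 5×0 + 5×3 + 5×2 + 8×3 + 5×3 + 4×0 + 7×0 + 6×2 = 76
B: 5×1 + 5×1 + 5×1 + 8×2 + 5×2 + 4×3 + 7×3 + 6×3 = 92
C: 5×3 + 5×0 + 5×4 + 8×0 + 5×4 + 4×1 + 7×4 + 6×0 = 87
D: 5×2 + 5×2 + 5×0 + 8×4 + 5×0 + 4×2 + 7×2 + 6×1 = 80
E: 5×4 + 5×4 + 5×3 + 8×1 + 5×1 + 4×4 + 7×1 + 6×4 = 115

E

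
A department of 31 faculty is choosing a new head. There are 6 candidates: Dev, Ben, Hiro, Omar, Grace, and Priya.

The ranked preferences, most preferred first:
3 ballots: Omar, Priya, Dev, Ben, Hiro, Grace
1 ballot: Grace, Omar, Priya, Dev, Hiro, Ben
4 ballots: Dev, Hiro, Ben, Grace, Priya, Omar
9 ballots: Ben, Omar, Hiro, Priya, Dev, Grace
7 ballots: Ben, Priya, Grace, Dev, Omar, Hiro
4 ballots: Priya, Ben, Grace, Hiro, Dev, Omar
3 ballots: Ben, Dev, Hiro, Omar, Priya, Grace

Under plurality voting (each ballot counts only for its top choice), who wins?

First-place votes: Dev 4, Ben 19, Hiro 0, Omar 3, Grace 1, Priya 4.

Ben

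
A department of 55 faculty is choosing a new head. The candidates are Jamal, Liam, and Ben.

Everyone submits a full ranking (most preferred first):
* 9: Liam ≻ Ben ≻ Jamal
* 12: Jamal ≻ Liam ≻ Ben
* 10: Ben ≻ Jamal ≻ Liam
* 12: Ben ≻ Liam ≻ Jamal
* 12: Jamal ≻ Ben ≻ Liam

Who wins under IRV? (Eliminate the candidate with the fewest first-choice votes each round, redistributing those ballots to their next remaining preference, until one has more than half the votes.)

Round 1: Jamal 24, Liam 9, Ben 22. Liam eliminated.
Round 2: Jamal 24, Ben 31. Ben has a majority (≥28).

Ben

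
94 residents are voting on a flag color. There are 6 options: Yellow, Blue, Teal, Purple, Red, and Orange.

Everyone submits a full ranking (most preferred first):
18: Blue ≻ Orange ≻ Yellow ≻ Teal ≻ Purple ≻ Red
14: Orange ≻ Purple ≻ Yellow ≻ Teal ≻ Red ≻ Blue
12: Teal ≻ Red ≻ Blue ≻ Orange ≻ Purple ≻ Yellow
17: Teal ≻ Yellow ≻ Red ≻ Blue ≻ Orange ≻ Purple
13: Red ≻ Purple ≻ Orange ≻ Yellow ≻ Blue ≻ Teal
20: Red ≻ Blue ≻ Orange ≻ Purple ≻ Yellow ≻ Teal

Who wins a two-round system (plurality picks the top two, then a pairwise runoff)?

Round 1 first-place votes: Yellow 0, Blue 18, Teal 29, Purple 0, Red 33, Orange 14. Red and Teal advance.
Runoff: Red is ranked above Teal on 33 ballots, Teal above Red on 61.

Teal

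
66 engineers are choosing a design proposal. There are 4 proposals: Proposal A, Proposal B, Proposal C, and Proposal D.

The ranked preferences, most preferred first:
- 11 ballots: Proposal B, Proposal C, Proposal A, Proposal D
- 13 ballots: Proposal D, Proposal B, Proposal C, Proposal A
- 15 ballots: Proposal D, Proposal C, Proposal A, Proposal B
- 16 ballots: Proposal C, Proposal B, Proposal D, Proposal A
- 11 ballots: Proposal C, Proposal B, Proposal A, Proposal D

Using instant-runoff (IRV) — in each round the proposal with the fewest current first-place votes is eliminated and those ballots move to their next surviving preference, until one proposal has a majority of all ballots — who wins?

Proposal C

Round 1: Proposal A 0, Proposal B 11, Proposal C 27, Proposal D 28. Proposal A eliminated.
Round 2: Proposal B 11, Proposal C 27, Proposal D 28. Proposal B eliminated.
Round 3: Proposal C 38, Proposal D 28. Proposal C has a majority (≥34).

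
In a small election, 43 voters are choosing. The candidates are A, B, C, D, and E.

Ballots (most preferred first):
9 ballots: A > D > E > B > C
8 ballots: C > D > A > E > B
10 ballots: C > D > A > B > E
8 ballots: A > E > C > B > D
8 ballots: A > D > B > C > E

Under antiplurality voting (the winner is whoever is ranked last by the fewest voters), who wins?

Last-place votes: A 0, B 8, C 9, D 8, E 18.

A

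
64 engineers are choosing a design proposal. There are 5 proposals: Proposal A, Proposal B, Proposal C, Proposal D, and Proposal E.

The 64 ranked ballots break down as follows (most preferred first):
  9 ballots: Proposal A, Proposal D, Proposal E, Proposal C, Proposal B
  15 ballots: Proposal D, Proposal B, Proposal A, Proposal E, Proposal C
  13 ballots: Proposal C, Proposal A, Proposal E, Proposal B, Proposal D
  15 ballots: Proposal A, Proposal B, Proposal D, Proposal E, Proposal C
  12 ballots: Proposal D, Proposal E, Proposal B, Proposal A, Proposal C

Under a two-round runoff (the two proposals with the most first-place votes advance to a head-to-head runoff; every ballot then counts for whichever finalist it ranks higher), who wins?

Proposal A

Round 1 first-place votes: Proposal A 24, Proposal B 0, Proposal C 13, Proposal D 27, Proposal E 0. Proposal D and Proposal A advance.
Runoff: Proposal D is ranked above Proposal A on 27 ballots, Proposal A above Proposal D on 37.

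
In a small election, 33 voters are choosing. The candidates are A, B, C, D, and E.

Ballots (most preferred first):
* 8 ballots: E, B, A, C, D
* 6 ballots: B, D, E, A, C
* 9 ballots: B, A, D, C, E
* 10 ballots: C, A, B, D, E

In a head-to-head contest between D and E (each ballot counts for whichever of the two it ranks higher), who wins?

D is ranked above E on 25 ballots; E above D on 8.

D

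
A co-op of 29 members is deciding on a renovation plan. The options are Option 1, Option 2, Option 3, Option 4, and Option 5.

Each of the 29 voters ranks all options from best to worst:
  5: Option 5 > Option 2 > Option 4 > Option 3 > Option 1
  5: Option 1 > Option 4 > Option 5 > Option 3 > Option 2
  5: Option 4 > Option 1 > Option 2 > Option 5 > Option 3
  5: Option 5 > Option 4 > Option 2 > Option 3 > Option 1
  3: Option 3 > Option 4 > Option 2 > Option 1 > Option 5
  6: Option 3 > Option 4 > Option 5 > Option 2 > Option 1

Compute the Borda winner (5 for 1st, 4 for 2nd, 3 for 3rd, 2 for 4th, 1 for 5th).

Option 4

Option 1: 5×1 + 5×5 + 5×4 + 5×1 + 3×2 + 6×1 = 67
Option 2: 5×4 + 5×1 + 5×3 + 5×3 + 3×3 + 6×2 = 76
Option 3: 5×2 + 5×2 + 5×1 + 5×2 + 3×5 + 6×5 = 80
Option 4: 5×3 + 5×4 + 5×5 + 5×4 + 3×4 + 6×4 = 116
Option 5: 5×5 + 5×3 + 5×2 + 5×5 + 3×1 + 6×3 = 96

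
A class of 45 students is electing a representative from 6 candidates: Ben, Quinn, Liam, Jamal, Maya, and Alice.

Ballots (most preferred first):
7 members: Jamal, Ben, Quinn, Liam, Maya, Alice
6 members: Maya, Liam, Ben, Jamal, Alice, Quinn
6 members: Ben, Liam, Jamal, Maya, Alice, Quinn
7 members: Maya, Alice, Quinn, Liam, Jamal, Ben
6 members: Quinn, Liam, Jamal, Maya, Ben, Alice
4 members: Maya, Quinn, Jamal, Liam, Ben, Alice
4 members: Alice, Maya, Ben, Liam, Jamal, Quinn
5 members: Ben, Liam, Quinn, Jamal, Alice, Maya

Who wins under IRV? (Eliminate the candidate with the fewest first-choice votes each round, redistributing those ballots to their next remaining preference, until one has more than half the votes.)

Jamal

Round 1: Ben 11, Quinn 6, Liam 0, Jamal 7, Maya 17, Alice 4. Liam eliminated.
Round 2: Ben 11, Quinn 6, Jamal 7, Maya 17, Alice 4. Alice eliminated.
Round 3: Ben 11, Quinn 6, Jamal 7, Maya 21. Quinn eliminated.
Round 4: Ben 11, Jamal 13, Maya 21. Ben eliminated.
Round 5: Jamal 24, Maya 21. Jamal has a majority (≥23).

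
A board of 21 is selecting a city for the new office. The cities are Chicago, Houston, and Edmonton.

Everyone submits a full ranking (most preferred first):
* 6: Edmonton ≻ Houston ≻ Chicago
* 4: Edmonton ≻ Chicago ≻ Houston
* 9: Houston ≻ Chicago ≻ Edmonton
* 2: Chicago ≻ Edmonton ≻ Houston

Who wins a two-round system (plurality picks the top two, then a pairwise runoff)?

Edmonton

Round 1 first-place votes: Chicago 2, Houston 9, Edmonton 10. Edmonton and Houston advance.
Runoff: Edmonton is ranked above Houston on 12 ballots, Houston above Edmonton on 9.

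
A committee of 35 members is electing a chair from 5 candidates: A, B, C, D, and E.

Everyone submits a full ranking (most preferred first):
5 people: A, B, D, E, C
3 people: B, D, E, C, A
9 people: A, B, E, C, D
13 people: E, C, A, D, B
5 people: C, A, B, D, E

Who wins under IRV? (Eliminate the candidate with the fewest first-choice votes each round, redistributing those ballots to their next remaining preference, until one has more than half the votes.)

Round 1: A 14, B 3, C 5, D 0, E 13. D eliminated.
Round 2: A 14, B 3, C 5, E 13. B eliminated.
Round 3: A 14, C 5, E 16. C eliminated.
Round 4: A 19, E 16. A has a majority (≥18).

A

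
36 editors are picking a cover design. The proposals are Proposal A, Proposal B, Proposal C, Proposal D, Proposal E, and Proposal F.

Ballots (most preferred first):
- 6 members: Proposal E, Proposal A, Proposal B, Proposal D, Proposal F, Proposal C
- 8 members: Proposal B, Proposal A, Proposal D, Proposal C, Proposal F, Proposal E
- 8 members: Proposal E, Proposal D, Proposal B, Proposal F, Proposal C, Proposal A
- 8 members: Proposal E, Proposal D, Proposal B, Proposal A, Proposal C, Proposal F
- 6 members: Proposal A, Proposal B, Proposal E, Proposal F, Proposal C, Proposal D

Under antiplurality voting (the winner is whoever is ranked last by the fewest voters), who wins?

Last-place votes: Proposal A 8, Proposal B 0, Proposal C 6, Proposal D 6, Proposal E 8, Proposal F 8.

Proposal B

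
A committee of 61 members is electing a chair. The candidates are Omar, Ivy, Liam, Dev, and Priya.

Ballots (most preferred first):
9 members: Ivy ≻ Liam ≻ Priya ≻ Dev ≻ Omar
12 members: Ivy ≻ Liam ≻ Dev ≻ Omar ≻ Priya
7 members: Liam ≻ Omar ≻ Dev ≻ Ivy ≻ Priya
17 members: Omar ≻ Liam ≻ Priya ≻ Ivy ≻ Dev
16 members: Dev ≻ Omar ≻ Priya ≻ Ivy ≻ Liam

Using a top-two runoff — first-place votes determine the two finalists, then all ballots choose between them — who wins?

Round 1 first-place votes: Omar 17, Ivy 21, Liam 7, Dev 16, Priya 0. Ivy and Omar advance.
Runoff: Ivy is ranked above Omar on 21 ballots, Omar above Ivy on 40.

Omar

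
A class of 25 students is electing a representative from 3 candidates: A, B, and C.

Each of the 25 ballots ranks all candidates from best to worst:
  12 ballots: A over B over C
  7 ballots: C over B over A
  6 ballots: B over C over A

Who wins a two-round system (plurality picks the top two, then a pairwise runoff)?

Round 1 first-place votes: A 12, B 6, C 7. A and C advance.
Runoff: A is ranked above C on 12 ballots, C above A on 13.

C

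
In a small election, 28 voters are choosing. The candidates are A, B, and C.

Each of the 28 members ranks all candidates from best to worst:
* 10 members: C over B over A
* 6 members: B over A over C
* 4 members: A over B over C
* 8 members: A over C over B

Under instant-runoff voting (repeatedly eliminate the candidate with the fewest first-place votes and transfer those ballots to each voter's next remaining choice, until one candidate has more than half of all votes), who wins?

A

Round 1: A 12, B 6, C 10. B eliminated.
Round 2: A 18, C 10. A has a majority (≥15).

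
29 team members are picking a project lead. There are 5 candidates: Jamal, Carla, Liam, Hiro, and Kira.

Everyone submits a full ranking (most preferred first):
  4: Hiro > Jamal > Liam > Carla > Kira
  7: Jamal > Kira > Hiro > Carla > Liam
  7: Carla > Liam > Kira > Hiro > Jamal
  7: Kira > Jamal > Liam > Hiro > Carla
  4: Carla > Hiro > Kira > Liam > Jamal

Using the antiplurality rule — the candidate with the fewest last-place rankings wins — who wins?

Hiro

Last-place votes: Jamal 11, Carla 7, Liam 7, Hiro 0, Kira 4.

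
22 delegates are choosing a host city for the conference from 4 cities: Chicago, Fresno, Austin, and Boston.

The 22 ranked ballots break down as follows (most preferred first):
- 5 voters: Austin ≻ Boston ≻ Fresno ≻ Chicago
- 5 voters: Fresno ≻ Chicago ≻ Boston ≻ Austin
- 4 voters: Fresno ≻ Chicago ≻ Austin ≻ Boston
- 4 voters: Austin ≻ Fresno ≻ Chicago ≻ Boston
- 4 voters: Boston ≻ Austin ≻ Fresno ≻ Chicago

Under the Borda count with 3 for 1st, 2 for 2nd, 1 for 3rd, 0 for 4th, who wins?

Chicago: 5×0 + 5×2 + 4×2 + 4×1 + 4×0 = 22
Fresno: 5×1 + 5×3 + 4×3 + 4×2 + 4×1 = 44
Austin: 5×3 + 5×0 + 4×1 + 4×3 + 4×2 = 39
Boston: 5×2 + 5×1 + 4×0 + 4×0 + 4×3 = 27

Fresno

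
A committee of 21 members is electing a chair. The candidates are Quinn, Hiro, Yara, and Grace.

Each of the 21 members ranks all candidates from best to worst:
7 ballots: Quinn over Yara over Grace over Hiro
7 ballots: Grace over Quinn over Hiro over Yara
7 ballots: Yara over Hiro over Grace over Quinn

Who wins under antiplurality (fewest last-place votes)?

Grace

Last-place votes: Quinn 7, Hiro 7, Yara 7, Grace 0.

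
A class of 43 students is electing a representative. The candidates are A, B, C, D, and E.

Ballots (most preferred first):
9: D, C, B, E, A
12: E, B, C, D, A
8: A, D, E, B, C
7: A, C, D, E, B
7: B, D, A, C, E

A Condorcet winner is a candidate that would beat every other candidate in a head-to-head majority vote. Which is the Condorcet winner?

D vs A: 28–15
D vs B: 24–19
D vs C: 24–19
D vs E: 31–12
D beats every other candidate.

D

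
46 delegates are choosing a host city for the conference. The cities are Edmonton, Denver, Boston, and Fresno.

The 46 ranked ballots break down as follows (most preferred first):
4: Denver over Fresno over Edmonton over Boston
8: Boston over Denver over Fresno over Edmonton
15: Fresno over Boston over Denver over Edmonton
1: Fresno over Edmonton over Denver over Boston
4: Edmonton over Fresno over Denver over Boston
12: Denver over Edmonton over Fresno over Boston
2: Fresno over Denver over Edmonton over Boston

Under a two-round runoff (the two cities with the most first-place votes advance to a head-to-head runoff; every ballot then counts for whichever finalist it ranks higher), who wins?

Round 1 first-place votes: Edmonton 4, Denver 16, Boston 8, Fresno 18. Fresno and Denver advance.
Runoff: Fresno is ranked above Denver on 22 ballots, Denver above Fresno on 24.

Denver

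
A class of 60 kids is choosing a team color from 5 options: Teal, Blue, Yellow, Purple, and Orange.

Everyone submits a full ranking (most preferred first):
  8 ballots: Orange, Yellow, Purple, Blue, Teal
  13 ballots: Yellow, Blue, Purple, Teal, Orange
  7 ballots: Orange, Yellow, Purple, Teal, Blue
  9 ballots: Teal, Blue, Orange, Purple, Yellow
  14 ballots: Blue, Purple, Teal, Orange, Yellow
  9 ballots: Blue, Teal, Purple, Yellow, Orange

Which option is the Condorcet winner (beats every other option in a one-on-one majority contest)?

Blue

Blue vs Teal: 44–16
Blue vs Yellow: 32–28
Blue vs Purple: 45–15
Blue vs Orange: 45–15
Blue beats every other option.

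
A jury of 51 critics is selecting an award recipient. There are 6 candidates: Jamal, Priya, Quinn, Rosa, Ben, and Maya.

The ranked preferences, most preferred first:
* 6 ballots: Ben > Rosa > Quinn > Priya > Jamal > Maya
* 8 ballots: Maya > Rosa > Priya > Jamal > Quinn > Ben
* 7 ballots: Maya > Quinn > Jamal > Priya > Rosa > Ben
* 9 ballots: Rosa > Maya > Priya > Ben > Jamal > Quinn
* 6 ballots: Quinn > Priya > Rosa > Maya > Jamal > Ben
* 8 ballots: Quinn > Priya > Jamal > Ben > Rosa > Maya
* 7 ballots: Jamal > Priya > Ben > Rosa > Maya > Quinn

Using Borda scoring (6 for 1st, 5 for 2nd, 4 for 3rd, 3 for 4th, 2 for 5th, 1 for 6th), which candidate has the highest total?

Jamal: 6×2 + 8×3 + 7×4 + 9×2 + 6×2 + 8×4 + 7×6 = 168
Priya: 6×3 + 8×4 + 7×3 + 9×4 + 6×5 + 8×5 + 7×5 = 212
Quinn: 6×4 + 8×2 + 7×5 + 9×1 + 6×6 + 8×6 + 7×1 = 175
Rosa: 6×5 + 8×5 + 7×2 + 9×6 + 6×4 + 8×2 + 7×3 = 199
Ben: 6×6 + 8×1 + 7×1 + 9×3 + 6×1 + 8×3 + 7×4 = 136
Maya: 6×1 + 8×6 + 7×6 + 9×5 + 6×3 + 8×1 + 7×2 = 181

Priya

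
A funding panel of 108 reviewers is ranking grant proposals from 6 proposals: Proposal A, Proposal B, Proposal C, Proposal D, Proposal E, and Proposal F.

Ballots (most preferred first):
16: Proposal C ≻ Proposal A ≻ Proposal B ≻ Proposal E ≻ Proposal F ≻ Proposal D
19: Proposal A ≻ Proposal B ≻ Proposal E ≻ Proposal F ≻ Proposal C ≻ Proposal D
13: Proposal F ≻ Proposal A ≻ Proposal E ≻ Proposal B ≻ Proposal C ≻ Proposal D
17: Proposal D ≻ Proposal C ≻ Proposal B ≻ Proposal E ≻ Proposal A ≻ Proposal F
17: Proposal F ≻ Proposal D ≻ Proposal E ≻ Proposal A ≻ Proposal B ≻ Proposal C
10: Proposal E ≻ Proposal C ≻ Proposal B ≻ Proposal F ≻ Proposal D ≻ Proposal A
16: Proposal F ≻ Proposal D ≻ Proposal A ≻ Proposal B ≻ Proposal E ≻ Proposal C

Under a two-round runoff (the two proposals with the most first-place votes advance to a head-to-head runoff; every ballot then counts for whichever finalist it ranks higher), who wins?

Round 1 first-place votes: Proposal A 19, Proposal B 0, Proposal C 16, Proposal D 17, Proposal E 10, Proposal F 46. Proposal F and Proposal A advance.
Runoff: Proposal F is ranked above Proposal A on 56 ballots, Proposal A above Proposal F on 52.

Proposal F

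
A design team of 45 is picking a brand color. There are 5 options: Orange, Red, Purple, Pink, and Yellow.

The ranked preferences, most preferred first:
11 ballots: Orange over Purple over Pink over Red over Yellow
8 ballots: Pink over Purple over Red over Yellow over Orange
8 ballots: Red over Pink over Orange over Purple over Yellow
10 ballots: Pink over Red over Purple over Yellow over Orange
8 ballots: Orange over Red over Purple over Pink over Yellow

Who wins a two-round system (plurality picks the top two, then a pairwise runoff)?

Pink

Round 1 first-place votes: Orange 19, Red 8, Purple 0, Pink 18, Yellow 0. Orange and Pink advance.
Runoff: Orange is ranked above Pink on 19 ballots, Pink above Orange on 26.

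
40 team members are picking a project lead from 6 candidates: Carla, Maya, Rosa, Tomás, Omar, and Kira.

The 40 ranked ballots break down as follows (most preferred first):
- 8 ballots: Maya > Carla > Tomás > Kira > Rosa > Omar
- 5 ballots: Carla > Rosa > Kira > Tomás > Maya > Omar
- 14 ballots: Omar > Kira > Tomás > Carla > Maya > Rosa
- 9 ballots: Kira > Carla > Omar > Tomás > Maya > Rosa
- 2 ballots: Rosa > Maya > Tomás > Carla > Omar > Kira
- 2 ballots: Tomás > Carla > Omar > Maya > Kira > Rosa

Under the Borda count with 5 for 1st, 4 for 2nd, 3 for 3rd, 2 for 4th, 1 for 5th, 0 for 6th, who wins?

Kira

Carla: 8×4 + 5×5 + 14×2 + 9×4 + 2×2 + 2×4 = 133
Maya: 8×5 + 5×1 + 14×1 + 9×1 + 2×4 + 2×2 = 80
Rosa: 8×1 + 5×4 + 14×0 + 9×0 + 2×5 + 2×0 = 38
Tomás: 8×3 + 5×2 + 14×3 + 9×2 + 2×3 + 2×5 = 110
Omar: 8×0 + 5×0 + 14×5 + 9×3 + 2×1 + 2×3 = 105
Kira: 8×2 + 5×3 + 14×4 + 9×5 + 2×0 + 2×1 = 134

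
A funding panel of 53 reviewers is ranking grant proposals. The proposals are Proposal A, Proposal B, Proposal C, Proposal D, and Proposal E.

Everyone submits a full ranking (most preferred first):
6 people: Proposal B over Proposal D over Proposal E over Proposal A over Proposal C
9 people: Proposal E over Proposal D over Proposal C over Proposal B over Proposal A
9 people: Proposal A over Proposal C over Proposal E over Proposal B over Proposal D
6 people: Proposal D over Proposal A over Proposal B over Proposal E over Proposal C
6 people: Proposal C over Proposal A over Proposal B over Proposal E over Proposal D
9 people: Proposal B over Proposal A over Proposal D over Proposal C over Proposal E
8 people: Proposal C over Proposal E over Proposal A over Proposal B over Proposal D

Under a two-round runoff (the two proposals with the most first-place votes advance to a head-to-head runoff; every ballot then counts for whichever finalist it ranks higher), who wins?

Proposal C

Round 1 first-place votes: Proposal A 9, Proposal B 15, Proposal C 14, Proposal D 6, Proposal E 9. Proposal B and Proposal C advance.
Runoff: Proposal B is ranked above Proposal C on 21 ballots, Proposal C above Proposal B on 32.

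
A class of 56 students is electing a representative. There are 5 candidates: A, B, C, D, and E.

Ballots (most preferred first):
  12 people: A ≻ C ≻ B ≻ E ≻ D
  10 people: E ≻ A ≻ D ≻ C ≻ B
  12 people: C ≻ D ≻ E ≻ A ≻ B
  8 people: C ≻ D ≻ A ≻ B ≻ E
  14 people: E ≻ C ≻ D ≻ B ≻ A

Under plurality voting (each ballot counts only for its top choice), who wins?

First-place votes: A 12, B 0, C 20, D 0, E 24.

E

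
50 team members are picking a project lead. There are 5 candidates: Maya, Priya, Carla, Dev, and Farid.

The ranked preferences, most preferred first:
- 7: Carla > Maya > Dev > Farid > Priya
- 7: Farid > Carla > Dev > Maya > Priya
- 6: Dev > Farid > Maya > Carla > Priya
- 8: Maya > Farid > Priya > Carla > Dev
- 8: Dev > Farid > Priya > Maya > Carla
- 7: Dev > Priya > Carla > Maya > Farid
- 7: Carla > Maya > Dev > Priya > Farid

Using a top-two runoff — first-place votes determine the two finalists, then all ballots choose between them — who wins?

Carla

Round 1 first-place votes: Maya 8, Priya 0, Carla 14, Dev 21, Farid 7. Dev and Carla advance.
Runoff: Dev is ranked above Carla on 21 ballots, Carla above Dev on 29.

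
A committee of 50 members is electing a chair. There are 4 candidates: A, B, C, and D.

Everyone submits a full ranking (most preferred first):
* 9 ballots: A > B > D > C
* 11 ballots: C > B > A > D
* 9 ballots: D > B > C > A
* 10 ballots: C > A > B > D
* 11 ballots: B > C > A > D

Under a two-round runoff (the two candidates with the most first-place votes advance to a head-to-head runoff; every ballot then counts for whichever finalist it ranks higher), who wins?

B

Round 1 first-place votes: A 9, B 11, C 21, D 9. C and B advance.
Runoff: C is ranked above B on 21 ballots, B above C on 29.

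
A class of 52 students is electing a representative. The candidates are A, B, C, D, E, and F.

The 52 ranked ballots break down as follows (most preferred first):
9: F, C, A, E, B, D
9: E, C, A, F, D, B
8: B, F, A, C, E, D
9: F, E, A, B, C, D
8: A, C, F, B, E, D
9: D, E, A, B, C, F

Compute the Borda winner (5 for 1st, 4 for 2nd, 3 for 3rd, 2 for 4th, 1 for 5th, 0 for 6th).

A: 9×3 + 9×3 + 8×3 + 9×3 + 8×5 + 9×3 = 172
B: 9×1 + 9×0 + 8×5 + 9×2 + 8×2 + 9×2 = 101
C: 9×4 + 9×4 + 8×2 + 9×1 + 8×4 + 9×1 = 138
D: 9×0 + 9×1 + 8×0 + 9×0 + 8×0 + 9×5 = 54
E: 9×2 + 9×5 + 8×1 + 9×4 + 8×1 + 9×4 = 151
F: 9×5 + 9×2 + 8×4 + 9×5 + 8×3 + 9×0 = 164

A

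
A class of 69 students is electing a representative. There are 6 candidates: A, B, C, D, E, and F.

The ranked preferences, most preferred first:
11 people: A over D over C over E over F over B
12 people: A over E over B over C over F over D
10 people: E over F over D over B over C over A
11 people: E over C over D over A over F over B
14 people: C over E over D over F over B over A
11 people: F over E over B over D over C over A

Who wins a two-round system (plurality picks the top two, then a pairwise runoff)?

Round 1 first-place votes: A 23, B 0, C 14, D 0, E 21, F 11. A and E advance.
Runoff: A is ranked above E on 23 ballots, E above A on 46.

E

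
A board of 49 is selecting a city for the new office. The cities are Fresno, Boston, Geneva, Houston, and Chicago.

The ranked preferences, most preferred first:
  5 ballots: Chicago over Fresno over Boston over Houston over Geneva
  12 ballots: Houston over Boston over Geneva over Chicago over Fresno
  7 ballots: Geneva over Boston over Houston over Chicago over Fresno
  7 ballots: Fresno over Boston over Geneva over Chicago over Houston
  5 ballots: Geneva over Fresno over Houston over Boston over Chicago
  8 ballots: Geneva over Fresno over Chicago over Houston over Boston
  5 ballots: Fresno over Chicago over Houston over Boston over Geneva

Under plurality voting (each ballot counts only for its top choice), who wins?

First-place votes: Fresno 12, Boston 0, Geneva 20, Houston 12, Chicago 5.

Geneva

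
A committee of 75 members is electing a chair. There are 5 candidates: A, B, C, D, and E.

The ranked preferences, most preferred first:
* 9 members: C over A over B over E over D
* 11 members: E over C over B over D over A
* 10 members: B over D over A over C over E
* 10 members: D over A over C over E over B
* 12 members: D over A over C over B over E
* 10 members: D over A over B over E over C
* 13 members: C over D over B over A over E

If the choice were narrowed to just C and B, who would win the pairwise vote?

C

C is ranked above B on 55 ballots; B above C on 20.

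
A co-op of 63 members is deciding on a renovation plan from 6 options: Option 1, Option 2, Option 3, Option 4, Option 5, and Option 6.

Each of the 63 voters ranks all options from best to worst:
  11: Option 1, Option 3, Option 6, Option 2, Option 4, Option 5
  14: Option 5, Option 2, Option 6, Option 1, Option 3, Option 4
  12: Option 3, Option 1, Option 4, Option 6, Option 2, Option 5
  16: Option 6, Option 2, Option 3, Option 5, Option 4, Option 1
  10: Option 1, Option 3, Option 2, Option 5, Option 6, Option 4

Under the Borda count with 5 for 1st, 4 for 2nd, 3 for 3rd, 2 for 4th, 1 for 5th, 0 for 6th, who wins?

Option 1: 11×5 + 14×2 + 12×4 + 16×0 + 10×5 = 181
Option 2: 11×2 + 14×4 + 12×1 + 16×4 + 10×3 = 184
Option 3: 11×4 + 14×1 + 12×5 + 16×3 + 10×4 = 206
Option 4: 11×1 + 14×0 + 12×3 + 16×1 + 10×0 = 63
Option 5: 11×0 + 14×5 + 12×0 + 16×2 + 10×2 = 122
Option 6: 11×3 + 14×3 + 12×2 + 16×5 + 10×1 = 189

Option 3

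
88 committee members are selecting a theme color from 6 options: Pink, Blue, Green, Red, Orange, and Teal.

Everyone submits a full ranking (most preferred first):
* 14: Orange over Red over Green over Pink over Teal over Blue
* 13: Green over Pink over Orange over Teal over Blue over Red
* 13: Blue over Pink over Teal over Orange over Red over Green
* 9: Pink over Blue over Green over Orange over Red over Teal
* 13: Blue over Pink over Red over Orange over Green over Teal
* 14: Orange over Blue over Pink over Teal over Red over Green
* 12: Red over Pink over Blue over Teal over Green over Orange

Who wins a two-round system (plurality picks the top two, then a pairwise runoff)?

Blue

Round 1 first-place votes: Pink 9, Blue 26, Green 13, Red 12, Orange 28, Teal 0. Orange and Blue advance.
Runoff: Orange is ranked above Blue on 41 ballots, Blue above Orange on 47.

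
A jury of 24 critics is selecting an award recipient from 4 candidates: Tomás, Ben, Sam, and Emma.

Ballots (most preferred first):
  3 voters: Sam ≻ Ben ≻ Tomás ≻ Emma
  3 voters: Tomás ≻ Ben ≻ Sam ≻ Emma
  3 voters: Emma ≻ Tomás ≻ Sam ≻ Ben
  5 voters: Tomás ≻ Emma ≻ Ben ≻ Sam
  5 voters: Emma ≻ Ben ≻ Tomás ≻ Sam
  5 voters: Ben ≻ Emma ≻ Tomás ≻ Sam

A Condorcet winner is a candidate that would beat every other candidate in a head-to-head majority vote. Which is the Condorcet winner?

Emma vs Tomás: 13–11
Emma vs Ben: 13–11
Emma vs Sam: 18–6
Emma beats every other candidate.

Emma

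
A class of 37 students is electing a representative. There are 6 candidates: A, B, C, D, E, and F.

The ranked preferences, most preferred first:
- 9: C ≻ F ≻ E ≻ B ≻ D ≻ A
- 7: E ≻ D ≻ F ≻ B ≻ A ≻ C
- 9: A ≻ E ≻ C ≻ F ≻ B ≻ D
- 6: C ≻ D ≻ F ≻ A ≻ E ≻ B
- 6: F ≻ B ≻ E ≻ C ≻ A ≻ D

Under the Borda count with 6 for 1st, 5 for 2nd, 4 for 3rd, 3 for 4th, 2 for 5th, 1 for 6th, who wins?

A: 9×1 + 7×2 + 9×6 + 6×3 + 6×2 = 107
B: 9×3 + 7×3 + 9×2 + 6×1 + 6×5 = 102
C: 9×6 + 7×1 + 9×4 + 6×6 + 6×3 = 151
D: 9×2 + 7×5 + 9×1 + 6×5 + 6×1 = 98
E: 9×4 + 7×6 + 9×5 + 6×2 + 6×4 = 159
F: 9×5 + 7×4 + 9×3 + 6×4 + 6×6 = 160

F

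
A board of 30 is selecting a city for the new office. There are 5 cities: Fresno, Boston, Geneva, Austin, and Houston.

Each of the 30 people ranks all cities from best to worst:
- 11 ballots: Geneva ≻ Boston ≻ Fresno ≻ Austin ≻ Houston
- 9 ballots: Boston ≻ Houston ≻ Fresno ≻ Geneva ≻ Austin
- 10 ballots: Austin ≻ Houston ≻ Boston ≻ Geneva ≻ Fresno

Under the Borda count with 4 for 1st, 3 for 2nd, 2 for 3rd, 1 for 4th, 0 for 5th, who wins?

Boston

Fresno: 11×2 + 9×2 + 10×0 = 40
Boston: 11×3 + 9×4 + 10×2 = 89
Geneva: 11×4 + 9×1 + 10×1 = 63
Austin: 11×1 + 9×0 + 10×4 = 51
Houston: 11×0 + 9×3 + 10×3 = 57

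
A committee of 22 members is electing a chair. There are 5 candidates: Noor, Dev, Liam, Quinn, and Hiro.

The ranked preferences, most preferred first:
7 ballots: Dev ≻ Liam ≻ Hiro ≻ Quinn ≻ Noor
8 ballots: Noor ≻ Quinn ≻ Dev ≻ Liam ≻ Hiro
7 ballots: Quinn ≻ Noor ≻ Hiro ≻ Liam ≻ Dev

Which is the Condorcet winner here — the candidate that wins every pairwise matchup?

Quinn

Quinn vs Noor: 14–8
Quinn vs Dev: 15–7
Quinn vs Liam: 15–7
Quinn vs Hiro: 15–7
Quinn beats every other candidate.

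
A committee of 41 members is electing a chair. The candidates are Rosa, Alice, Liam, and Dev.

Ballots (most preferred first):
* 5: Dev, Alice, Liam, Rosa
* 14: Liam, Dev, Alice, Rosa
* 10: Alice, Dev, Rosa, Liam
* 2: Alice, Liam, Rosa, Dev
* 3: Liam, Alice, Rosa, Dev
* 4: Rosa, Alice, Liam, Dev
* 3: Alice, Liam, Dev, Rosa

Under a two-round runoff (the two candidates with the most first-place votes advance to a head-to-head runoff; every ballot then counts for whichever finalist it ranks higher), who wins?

Alice

Round 1 first-place votes: Rosa 4, Alice 15, Liam 17, Dev 5. Liam and Alice advance.
Runoff: Liam is ranked above Alice on 17 ballots, Alice above Liam on 24.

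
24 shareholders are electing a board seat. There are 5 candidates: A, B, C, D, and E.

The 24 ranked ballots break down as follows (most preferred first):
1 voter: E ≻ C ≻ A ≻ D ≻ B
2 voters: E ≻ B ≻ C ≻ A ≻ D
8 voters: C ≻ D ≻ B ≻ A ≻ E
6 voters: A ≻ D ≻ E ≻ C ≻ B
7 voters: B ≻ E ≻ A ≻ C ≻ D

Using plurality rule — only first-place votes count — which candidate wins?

First-place votes: A 6, B 7, C 8, D 0, E 3.

C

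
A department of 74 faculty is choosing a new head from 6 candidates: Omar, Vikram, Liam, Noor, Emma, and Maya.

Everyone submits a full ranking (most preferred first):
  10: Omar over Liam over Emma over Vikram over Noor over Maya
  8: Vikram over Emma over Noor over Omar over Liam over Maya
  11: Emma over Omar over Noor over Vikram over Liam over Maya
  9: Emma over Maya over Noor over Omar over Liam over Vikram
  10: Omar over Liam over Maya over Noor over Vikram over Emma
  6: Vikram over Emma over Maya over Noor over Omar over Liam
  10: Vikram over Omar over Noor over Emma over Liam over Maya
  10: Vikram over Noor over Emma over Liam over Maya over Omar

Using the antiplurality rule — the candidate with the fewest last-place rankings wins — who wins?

Last-place votes: Omar 10, Vikram 9, Liam 6, Noor 0, Emma 10, Maya 39.

Noor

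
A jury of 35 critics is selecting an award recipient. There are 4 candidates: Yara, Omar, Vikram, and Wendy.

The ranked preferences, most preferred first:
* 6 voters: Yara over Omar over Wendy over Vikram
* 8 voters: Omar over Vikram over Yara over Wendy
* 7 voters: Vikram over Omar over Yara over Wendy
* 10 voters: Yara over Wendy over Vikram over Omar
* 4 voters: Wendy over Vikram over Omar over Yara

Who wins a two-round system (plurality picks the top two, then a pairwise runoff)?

Round 1 first-place votes: Yara 16, Omar 8, Vikram 7, Wendy 4. Yara and Omar advance.
Runoff: Yara is ranked above Omar on 16 ballots, Omar above Yara on 19.

Omar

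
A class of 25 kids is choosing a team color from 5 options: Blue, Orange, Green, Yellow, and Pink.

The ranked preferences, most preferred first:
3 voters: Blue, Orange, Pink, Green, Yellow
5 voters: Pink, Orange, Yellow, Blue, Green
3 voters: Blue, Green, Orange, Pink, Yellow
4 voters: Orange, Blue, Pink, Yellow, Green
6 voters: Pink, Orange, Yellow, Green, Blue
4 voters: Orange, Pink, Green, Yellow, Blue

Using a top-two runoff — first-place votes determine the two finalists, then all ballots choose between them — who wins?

Round 1 first-place votes: Blue 6, Orange 8, Green 0, Yellow 0, Pink 11. Pink and Orange advance.
Runoff: Pink is ranked above Orange on 11 ballots, Orange above Pink on 14.

Orange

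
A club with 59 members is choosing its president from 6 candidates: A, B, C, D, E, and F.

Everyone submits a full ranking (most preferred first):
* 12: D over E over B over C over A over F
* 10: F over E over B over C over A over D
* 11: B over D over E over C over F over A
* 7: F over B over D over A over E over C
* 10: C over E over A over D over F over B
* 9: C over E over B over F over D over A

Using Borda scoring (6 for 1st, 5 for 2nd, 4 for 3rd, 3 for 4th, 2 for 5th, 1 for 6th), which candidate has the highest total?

E

A: 12×2 + 10×2 + 11×1 + 7×3 + 10×4 + 9×1 = 125
B: 12×4 + 10×4 + 11×6 + 7×5 + 10×1 + 9×4 = 235
C: 12×3 + 10×3 + 11×3 + 7×1 + 10×6 + 9×6 = 220
D: 12×6 + 10×1 + 11×5 + 7×4 + 10×3 + 9×2 = 213
E: 12×5 + 10×5 + 11×4 + 7×2 + 10×5 + 9×5 = 263
F: 12×1 + 10×6 + 11×2 + 7×6 + 10×2 + 9×3 = 183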